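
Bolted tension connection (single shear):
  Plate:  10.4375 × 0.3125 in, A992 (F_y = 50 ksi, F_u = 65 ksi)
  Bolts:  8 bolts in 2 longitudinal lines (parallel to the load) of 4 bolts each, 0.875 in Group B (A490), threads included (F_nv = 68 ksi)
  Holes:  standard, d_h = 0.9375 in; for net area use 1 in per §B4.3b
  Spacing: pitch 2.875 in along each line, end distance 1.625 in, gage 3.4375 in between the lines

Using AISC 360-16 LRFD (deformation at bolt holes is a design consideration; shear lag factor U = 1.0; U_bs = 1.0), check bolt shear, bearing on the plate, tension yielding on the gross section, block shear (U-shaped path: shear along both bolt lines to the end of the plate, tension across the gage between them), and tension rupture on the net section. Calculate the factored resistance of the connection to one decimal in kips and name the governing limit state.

Bolt shear: A_b = π(0.875)²/4 = 0.60132 in². φR_n = 0.75 × 68 × 0.60132 × 8 × 1 = 245.3 kips.
Bearing (0.3125 in plate, F_u = 65 ksi): end bolts L_c = 1.625 − 0.9375/2 = 1.15625, R_n = min(1.2×1.15625×0.3125×65, 2.4×0.875×0.3125×65) = 28.184 kips/bolt; interior L_c = 2.875 − 0.9375 = 1.9375, R_n = 42.656 kips/bolt. φR_n = 0.75 × (2×28.184 + 6×42.656) = 234.2 kips.
Tension yield (gross): A_g = 10.4375×0.3125 = 3.2617 in². φR_n = 0.90 × 50 × 3.2617 = 146.8 kips.
Block shear: shear path 2×[1.625+3×2.875] = 2×10.25 in, A_gv = 6.4063, A_nv = 2×(10.25 − 3.5×1)×0.3125 = 4.2188 in²; tension across gage: (3.4375 − 1×1)×0.3125 = 0.76172 in². R_n = min(0.6×65×4.2188, 0.6×50×6.4063) + 1.0×65×0.76172 = min(164.53, 192.19) + 49.512 = 214.04 kips. φR_n = 0.75 × 214.04 = 160.5 kips.
Tension rupture (net): A_n = (10.4375 − 2×1)×0.3125 = 2.6367 in² (U = 1.0, A_e = A_n). φR_n = 0.75 × 65 × 2.6367 = 128.5 kips.
Governing: min(245.3, 234.2, 146.8, 160.5, 128.5) = 128.5 kips → net-section rupture.

128.5 kips (net-section rupture governs)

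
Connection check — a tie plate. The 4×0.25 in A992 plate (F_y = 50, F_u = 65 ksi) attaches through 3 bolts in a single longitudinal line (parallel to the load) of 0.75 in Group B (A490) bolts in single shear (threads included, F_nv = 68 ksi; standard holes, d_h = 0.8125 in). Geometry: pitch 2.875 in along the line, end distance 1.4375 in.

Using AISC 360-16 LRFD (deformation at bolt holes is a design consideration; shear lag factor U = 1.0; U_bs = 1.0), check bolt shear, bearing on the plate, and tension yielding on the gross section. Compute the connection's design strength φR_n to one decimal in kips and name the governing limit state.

Bolt shear: A_b = π(0.75)²/4 = 0.44179 in². φR_n = 0.75 × 68 × 0.44179 × 3 × 1 = 67.6 kips.
Bearing (0.25 in plate, F_u = 65 ksi): end bolts L_c = 1.4375 − 0.8125/2 = 1.03125, R_n = min(1.2×1.03125×0.25×65, 2.4×0.75×0.25×65) = 20.109 kips/bolt; interior L_c = 2.875 − 0.8125 = 2.0625, R_n = 29.25 kips/bolt. φR_n = 0.75 × (1×20.109 + 2×29.25) = 59.0 kips.
Tension yield (gross): A_g = 4×0.25 = 1 in². φR_n = 0.90 × 50 × 1 = 45.0 kips.
Governing: min(67.6, 59.0, 45.0) = 45.0 kips → gross-section yield.

45.0 kips (gross-section yield governs)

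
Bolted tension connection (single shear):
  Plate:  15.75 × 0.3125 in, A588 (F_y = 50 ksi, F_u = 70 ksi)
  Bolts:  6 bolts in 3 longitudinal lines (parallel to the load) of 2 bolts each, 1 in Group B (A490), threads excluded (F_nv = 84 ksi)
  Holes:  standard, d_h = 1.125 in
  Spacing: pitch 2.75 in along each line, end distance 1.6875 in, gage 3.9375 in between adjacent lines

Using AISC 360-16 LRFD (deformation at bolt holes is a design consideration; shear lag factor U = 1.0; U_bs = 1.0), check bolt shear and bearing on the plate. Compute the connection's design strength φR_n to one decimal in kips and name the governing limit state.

Bolt shear: A_b = π(1)²/4 = 0.7854 in². φR_n = 0.75 × 84 × 0.7854 × 6 × 1 = 296.9 kips.
Bearing (0.3125 in plate, F_u = 70 ksi): end bolts L_c = 1.6875 − 1.125/2 = 1.125, R_n = min(1.2×1.125×0.3125×70, 2.4×1×0.3125×70) = 29.531 kips/bolt; interior L_c = 2.75 − 1.125 = 1.625, R_n = 42.656 kips/bolt. φR_n = 0.75 × (3×29.531 + 3×42.656) = 162.4 kips.
Governing: min(296.9, 162.4) = 162.4 kips → bearing.

162.4 kips (bearing governs)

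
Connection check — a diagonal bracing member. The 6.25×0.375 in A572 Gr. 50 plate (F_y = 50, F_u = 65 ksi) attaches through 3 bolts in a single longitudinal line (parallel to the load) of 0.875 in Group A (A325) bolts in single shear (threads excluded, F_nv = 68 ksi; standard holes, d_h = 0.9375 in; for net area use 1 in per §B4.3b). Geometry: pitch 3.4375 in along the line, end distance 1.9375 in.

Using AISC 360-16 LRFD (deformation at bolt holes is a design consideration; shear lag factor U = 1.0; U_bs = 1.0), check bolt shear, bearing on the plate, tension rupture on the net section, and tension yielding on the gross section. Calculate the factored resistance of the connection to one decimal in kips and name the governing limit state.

92.0 kips (bolt shear governs)

Bolt shear: A_b = π(0.875)²/4 = 0.60132 in². φR_n = 0.75 × 68 × 0.60132 × 3 × 1 = 92.0 kips.
Bearing (0.375 in plate, F_u = 65 ksi): end bolts L_c = 1.9375 − 0.9375/2 = 1.46875, R_n = min(1.2×1.46875×0.375×65, 2.4×0.875×0.375×65) = 42.961 kips/bolt; interior L_c = 3.4375 − 0.9375 = 2.5, R_n = 51.188 kips/bolt. φR_n = 0.75 × (1×42.961 + 2×51.188) = 109.0 kips.
Tension rupture (net): A_n = (6.25 − 1×1)×0.375 = 1.9688 in² (U = 1.0, A_e = A_n). φR_n = 0.75 × 65 × 1.9688 = 96.0 kips.
Tension yield (gross): A_g = 6.25×0.375 = 2.3438 in². φR_n = 0.90 × 50 × 2.3438 = 105.5 kips.
Governing: min(92.0, 109.0, 96.0, 105.5) = 92.0 kips → bolt shear.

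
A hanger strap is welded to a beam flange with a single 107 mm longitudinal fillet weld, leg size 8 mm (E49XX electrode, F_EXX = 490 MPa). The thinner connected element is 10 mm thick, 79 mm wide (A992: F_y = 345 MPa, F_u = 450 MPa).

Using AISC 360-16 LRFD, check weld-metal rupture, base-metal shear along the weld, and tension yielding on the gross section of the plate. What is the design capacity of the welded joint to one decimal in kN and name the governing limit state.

Weld metal: throat = 0.707×8 = 5.656 mm, L = 107 mm. φR_n = 0.75 × 0.6 × 490 × 5.656 × 107 = 133.4 kN.
Base metal shear (10 mm plate): yield φR_n = 1.0×0.6×345×10×107 = 221.5 kN; rupture φR_n = 0.75×0.6×450×10×107 = 216.7 kN; take 216.7 kN (rupture).
Tension yield (gross): A_g = 79×10 = 790 mm². φR_n = 0.90 × 345 × 790 = 245.3 kN.
Governing: min(133.4, 216.7, 245.3) = 133.4 kN → weld metal.

133.4 kN (weld metal governs)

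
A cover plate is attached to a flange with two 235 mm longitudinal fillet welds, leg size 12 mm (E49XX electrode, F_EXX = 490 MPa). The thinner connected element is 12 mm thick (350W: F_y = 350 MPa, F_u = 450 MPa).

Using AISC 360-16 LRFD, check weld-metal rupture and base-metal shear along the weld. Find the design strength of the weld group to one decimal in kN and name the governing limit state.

Weld metal: throat = 0.707×12 = 8.484 mm, L = 2×235 = 470 mm. φR_n = 0.75 × 0.6 × 490 × 8.484 × 470 = 879.2 kN.
Base metal shear (12 mm plate): yield φR_n = 1.0×0.6×350×12×470 = 1184.4 kN; rupture φR_n = 0.75×0.6×450×12×470 = 1142.1 kN; take 1142.1 kN (rupture).
Governing: min(879.2, 1142.1) = 879.2 kN → weld metal.

879.2 kN (weld metal governs)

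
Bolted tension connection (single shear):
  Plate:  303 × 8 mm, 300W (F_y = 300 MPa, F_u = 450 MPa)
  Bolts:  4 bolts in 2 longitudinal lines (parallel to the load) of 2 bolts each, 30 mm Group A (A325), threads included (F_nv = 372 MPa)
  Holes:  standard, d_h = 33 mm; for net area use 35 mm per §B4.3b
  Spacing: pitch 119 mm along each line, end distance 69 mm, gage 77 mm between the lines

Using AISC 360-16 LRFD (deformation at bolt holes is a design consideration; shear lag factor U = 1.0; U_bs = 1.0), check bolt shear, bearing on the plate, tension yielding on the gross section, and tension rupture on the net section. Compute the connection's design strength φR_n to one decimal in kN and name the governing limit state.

629.1 kN (net-section rupture governs)

Bolt shear: A_b = π(30)²/4 = 706.86 mm². φR_n = 0.75 × 372 × 706.86 × 4 × 1 = 788.9 kN.
Bearing (8 mm plate, F_u = 450 MPa): end bolts L_c = 69 − 33/2 = 52.5, R_n = min(1.2×52.5×8×450, 2.4×30×8×450) = 226.8 kN/bolt; interior L_c = 119 − 33 = 86, R_n = 259.2 kN/bolt. φR_n = 0.75 × (2×226.8 + 2×259.2) = 729.0 kN.
Tension yield (gross): A_g = 303×8 = 2424 mm². φR_n = 0.90 × 300 × 2424 = 654.5 kN.
Tension rupture (net): A_n = (303 − 2×35)×8 = 1864 mm² (U = 1.0, A_e = A_n). φR_n = 0.75 × 450 × 1864 = 629.1 kN.
Governing: min(788.9, 729.0, 654.5, 629.1) = 629.1 kN → net-section rupture.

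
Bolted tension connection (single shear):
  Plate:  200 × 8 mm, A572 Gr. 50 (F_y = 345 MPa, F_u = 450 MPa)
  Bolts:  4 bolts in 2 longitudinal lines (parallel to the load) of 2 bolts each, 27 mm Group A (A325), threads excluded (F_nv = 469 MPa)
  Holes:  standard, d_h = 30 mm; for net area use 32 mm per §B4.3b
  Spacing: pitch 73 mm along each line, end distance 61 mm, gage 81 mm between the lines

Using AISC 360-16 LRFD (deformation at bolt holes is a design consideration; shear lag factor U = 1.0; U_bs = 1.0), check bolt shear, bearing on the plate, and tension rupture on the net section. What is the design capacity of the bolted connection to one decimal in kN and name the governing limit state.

Bolt shear: A_b = π(27)²/4 = 572.56 mm². φR_n = 0.75 × 469 × 572.56 × 4 × 1 = 805.6 kN.
Bearing (8 mm plate, F_u = 450 MPa): end bolts L_c = 61 − 30/2 = 46, R_n = min(1.2×46×8×450, 2.4×27×8×450) = 198.72 kN/bolt; interior L_c = 73 − 30 = 43, R_n = 185.76 kN/bolt. φR_n = 0.75 × (2×198.72 + 2×185.76) = 576.7 kN.
Tension rupture (net): A_n = (200 − 2×32)×8 = 1088 mm² (U = 1.0, A_e = A_n). φR_n = 0.75 × 450 × 1088 = 367.2 kN.
Governing: min(805.6, 576.7, 367.2) = 367.2 kN → net-section rupture.

367.2 kN (net-section rupture governs)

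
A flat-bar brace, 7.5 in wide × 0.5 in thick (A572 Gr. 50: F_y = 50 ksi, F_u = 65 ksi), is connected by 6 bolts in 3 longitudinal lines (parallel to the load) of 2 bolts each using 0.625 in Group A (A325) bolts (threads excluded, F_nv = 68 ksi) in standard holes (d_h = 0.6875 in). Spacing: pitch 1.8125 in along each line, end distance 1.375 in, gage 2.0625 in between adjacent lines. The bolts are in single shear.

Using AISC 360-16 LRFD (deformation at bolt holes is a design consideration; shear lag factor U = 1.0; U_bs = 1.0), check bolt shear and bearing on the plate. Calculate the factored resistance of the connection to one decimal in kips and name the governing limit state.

93.9 kips (bolt shear governs)

Bolt shear: A_b = π(0.625)²/4 = 0.3068 in². φR_n = 0.75 × 68 × 0.3068 × 6 × 1 = 93.9 kips.
Bearing (0.5 in plate, F_u = 65 ksi): end bolts L_c = 1.375 − 0.6875/2 = 1.03125, R_n = min(1.2×1.03125×0.5×65, 2.4×0.625×0.5×65) = 40.219 kips/bolt; interior L_c = 1.8125 − 0.6875 = 1.125, R_n = 43.875 kips/bolt. φR_n = 0.75 × (3×40.219 + 3×43.875) = 189.2 kips.
Governing: min(93.9, 189.2) = 93.9 kips → bolt shear.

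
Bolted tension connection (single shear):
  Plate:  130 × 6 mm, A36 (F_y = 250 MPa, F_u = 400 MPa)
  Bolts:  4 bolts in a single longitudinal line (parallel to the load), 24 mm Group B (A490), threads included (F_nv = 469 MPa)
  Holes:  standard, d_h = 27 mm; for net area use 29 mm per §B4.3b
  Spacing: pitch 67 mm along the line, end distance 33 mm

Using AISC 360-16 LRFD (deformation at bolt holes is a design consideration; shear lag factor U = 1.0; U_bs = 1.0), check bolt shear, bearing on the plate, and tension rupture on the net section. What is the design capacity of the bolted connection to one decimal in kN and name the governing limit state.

Bolt shear: A_b = π(24)²/4 = 452.39 mm². φR_n = 0.75 × 469 × 452.39 × 4 × 1 = 636.5 kN.
Bearing (6 mm plate, F_u = 400 MPa): end bolts L_c = 33 − 27/2 = 19.5, R_n = min(1.2×19.5×6×400, 2.4×24×6×400) = 56.16 kN/bolt; interior L_c = 67 − 27 = 40, R_n = 115.2 kN/bolt. φR_n = 0.75 × (1×56.16 + 3×115.2) = 301.3 kN.
Tension rupture (net): A_n = (130 − 1×29)×6 = 606 mm² (U = 1.0, A_e = A_n). φR_n = 0.75 × 400 × 606 = 181.8 kN.
Governing: min(636.5, 301.3, 181.8) = 181.8 kN → net-section rupture.

181.8 kN (net-section rupture governs)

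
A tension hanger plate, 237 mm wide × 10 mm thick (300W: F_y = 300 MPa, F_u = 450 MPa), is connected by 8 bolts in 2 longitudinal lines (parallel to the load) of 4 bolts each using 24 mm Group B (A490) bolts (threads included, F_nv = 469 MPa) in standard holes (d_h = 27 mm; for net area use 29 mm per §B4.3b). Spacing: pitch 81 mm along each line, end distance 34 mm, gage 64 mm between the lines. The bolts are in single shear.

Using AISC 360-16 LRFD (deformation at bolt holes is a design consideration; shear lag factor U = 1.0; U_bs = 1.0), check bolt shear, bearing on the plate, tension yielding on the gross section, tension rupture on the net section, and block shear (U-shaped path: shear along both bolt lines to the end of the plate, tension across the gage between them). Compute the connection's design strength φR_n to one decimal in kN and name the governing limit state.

Bolt shear: A_b = π(24)²/4 = 452.39 mm². φR_n = 0.75 × 469 × 452.39 × 8 × 1 = 1273.0 kN.
Bearing (10 mm plate, F_u = 450 MPa): end bolts L_c = 34 − 27/2 = 20.5, R_n = min(1.2×20.5×10×450, 2.4×24×10×450) = 110.7 kN/bolt; interior L_c = 81 − 27 = 54, R_n = 259.2 kN/bolt. φR_n = 0.75 × (2×110.7 + 6×259.2) = 1332.5 kN.
Tension yield (gross): A_g = 237×10 = 2370 mm². φR_n = 0.90 × 300 × 2370 = 639.9 kN.
Tension rupture (net): A_n = (237 − 2×29)×10 = 1790 mm² (U = 1.0, A_e = A_n). φR_n = 0.75 × 450 × 1790 = 604.1 kN.
Block shear: shear path 2×[34+3×81] = 2×277 mm, A_gv = 5540, A_nv = 2×(277 − 3.5×29)×10 = 3510 mm²; tension across gage: (64 − 1×29)×10 = 350 mm². R_n = min(0.6×450×3510, 0.6×300×5540) + 1.0×450×350 = min(947.7, 997.2) + 157.5 = 1105.2 kN. φR_n = 0.75 × 1105.2 = 828.9 kN.
Governing: min(1273.0, 1332.5, 639.9, 604.1, 828.9) = 604.1 kN → net-section rupture.

604.1 kN (net-section rupture governs)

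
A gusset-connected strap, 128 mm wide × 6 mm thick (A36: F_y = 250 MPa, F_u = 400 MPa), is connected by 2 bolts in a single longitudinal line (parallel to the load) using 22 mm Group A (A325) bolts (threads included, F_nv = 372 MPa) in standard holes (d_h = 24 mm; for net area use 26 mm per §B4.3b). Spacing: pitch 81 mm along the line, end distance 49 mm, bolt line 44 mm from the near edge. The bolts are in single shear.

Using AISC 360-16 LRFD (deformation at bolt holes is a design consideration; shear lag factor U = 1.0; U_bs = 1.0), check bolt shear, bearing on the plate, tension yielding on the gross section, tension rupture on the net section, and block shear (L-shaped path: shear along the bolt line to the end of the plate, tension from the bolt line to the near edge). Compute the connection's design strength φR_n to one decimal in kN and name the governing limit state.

143.6 kN (block shear governs)

Bolt shear: A_b = π(22)²/4 = 380.13 mm². φR_n = 0.75 × 372 × 380.13 × 2 × 1 = 212.1 kN.
Bearing (6 mm plate, F_u = 400 MPa): end bolts L_c = 49 − 24/2 = 37, R_n = min(1.2×37×6×400, 2.4×22×6×400) = 106.56 kN/bolt; interior L_c = 81 − 24 = 57, R_n = 126.72 kN/bolt. φR_n = 0.75 × (1×106.56 + 1×126.72) = 175.0 kN.
Tension yield (gross): A_g = 128×6 = 768 mm². φR_n = 0.90 × 250 × 768 = 172.8 kN.
Tension rupture (net): A_n = (128 − 1×26)×6 = 612 mm² (U = 1.0, A_e = A_n). φR_n = 0.75 × 400 × 612 = 183.6 kN.
Block shear: shear path 1×[49+1×81] = 1×130 mm, A_gv = 780, A_nv = 1×(130 − 1.5×26)×6 = 546 mm²; tension to near edge: (44 − 0.5×26)×6 = 186 mm². R_n = min(0.6×400×546, 0.6×250×780) + 1.0×400×186 = min(131.04, 117) + 74.4 = 191.4 kN. φR_n = 0.75 × 191.4 = 143.6 kN.
Governing: min(212.1, 175.0, 172.8, 183.6, 143.6) = 143.6 kN → block shear.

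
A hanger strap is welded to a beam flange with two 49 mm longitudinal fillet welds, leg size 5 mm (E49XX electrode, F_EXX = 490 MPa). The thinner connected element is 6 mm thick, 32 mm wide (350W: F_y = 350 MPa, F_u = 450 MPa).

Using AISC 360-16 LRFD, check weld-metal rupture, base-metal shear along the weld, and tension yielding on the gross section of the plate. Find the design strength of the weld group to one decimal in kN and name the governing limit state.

60.5 kN (gross-section yield governs)

Weld metal: throat = 0.707×5 = 3.535 mm, L = 2×49 = 98 mm. φR_n = 0.75 × 0.6 × 490 × 3.535 × 98 = 76.4 kN.
Base metal shear (6 mm plate): yield φR_n = 1.0×0.6×350×6×98 = 123.5 kN; rupture φR_n = 0.75×0.6×450×6×98 = 119.1 kN; take 119.1 kN (rupture).
Tension yield (gross): A_g = 32×6 = 192 mm². φR_n = 0.90 × 350 × 192 = 60.5 kN.
Governing: min(76.4, 119.1, 60.5) = 60.5 kN → gross-section yield.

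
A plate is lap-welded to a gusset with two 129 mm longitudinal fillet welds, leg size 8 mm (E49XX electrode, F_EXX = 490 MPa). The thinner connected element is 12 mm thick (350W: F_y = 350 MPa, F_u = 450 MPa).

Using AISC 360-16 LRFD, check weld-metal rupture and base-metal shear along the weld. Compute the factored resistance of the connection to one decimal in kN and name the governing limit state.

321.8 kN (weld metal governs)

Weld metal: throat = 0.707×8 = 5.656 mm, L = 2×129 = 258 mm. φR_n = 0.75 × 0.6 × 490 × 5.656 × 258 = 321.8 kN.
Base metal shear (12 mm plate): yield φR_n = 1.0×0.6×350×12×258 = 650.2 kN; rupture φR_n = 0.75×0.6×450×12×258 = 626.9 kN; take 626.9 kN (rupture).
Governing: min(321.8, 626.9) = 321.8 kN → weld metal.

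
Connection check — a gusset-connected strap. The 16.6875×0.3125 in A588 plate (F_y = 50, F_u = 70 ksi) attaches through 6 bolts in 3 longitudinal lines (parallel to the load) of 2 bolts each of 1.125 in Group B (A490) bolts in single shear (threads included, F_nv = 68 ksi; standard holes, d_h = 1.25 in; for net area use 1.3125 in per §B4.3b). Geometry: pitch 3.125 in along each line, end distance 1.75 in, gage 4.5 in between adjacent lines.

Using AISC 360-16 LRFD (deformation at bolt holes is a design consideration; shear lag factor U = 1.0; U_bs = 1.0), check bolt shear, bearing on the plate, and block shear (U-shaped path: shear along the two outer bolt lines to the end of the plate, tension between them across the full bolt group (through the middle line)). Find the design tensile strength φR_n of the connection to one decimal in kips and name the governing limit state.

161.8 kips (block shear governs)

Bolt shear: A_b = π(1.125)²/4 = 0.99402 in². φR_n = 0.75 × 68 × 0.99402 × 6 × 1 = 304.2 kips.
Bearing (0.3125 in plate, F_u = 70 ksi): end bolts L_c = 1.75 − 1.25/2 = 1.125, R_n = min(1.2×1.125×0.3125×70, 2.4×1.125×0.3125×70) = 29.531 kips/bolt; interior L_c = 3.125 − 1.25 = 1.875, R_n = 49.219 kips/bolt. φR_n = 0.75 × (3×29.531 + 3×49.219) = 177.2 kips.
Block shear: shear path 2×[1.75+1×3.125] = 2×4.875 in, A_gv = 3.0469, A_nv = 2×(4.875 − 1.5×1.3125)×0.3125 = 1.8164 in²; tension across gage: (9 − 2×1.3125)×0.3125 = 1.9922 in². R_n = min(0.6×70×1.8164, 0.6×50×3.0469) + 1.0×70×1.9922 = min(76.289, 91.407) + 139.45 = 215.74 kips. φR_n = 0.75 × 215.74 = 161.8 kips.
Governing: min(304.2, 177.2, 161.8) = 161.8 kips → block shear.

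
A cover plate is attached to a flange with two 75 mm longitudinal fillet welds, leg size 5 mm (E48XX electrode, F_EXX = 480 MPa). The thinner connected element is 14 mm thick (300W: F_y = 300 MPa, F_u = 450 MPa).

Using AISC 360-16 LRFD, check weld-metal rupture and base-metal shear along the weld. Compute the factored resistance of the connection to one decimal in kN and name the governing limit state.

114.5 kN (weld metal governs)

Weld metal: throat = 0.707×5 = 3.535 mm, L = 2×75 = 150 mm. φR_n = 0.75 × 0.6 × 480 × 3.535 × 150 = 114.5 kN.
Base metal shear (14 mm plate): yield φR_n = 1.0×0.6×300×14×150 = 378.0 kN; rupture φR_n = 0.75×0.6×450×14×150 = 425.3 kN; take 378.0 kN (yield).
Governing: min(114.5, 378.0) = 114.5 kN → weld metal.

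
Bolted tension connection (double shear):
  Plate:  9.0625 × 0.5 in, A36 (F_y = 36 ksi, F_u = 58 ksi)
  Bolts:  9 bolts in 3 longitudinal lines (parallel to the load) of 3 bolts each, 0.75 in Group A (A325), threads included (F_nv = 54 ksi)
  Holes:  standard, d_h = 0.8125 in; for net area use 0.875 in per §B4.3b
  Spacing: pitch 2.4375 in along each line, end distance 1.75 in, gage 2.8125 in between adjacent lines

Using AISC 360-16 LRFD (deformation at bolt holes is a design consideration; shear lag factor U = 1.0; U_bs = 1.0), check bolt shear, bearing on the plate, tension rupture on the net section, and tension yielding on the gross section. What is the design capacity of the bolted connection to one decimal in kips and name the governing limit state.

Bolt shear: A_b = π(0.75)²/4 = 0.44179 in². φR_n = 0.75 × 54 × 0.44179 × 9 × 2 = 322.1 kips.
Bearing (0.5 in plate, F_u = 58 ksi): end bolts L_c = 1.75 − 0.8125/2 = 1.34375, R_n = min(1.2×1.34375×0.5×58, 2.4×0.75×0.5×58) = 46.763 kips/bolt; interior L_c = 2.4375 − 0.8125 = 1.625, R_n = 52.2 kips/bolt. φR_n = 0.75 × (3×46.763 + 6×52.2) = 340.1 kips.
Tension rupture (net): A_n = (9.0625 − 3×0.875)×0.5 = 3.2188 in² (U = 1.0, A_e = A_n). φR_n = 0.75 × 58 × 3.2188 = 140.0 kips.
Tension yield (gross): A_g = 9.0625×0.5 = 4.5313 in². φR_n = 0.90 × 36 × 4.5313 = 146.8 kips.
Governing: min(322.1, 340.1, 140.0, 146.8) = 140.0 kips → net-section rupture.

140.0 kips (net-section rupture governs)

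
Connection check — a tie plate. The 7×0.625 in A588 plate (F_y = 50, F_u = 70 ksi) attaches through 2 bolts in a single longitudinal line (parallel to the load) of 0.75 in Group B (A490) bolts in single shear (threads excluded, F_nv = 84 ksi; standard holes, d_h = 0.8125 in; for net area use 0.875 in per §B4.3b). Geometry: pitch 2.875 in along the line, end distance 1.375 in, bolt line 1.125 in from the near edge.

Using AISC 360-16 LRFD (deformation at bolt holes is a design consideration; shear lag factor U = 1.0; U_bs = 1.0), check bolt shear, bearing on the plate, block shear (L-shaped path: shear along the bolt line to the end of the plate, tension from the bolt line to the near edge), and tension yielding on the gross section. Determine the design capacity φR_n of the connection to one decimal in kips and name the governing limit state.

55.7 kips (bolt shear governs)

Bolt shear: A_b = π(0.75)²/4 = 0.44179 in². φR_n = 0.75 × 84 × 0.44179 × 2 × 1 = 55.7 kips.
Bearing (0.625 in plate, F_u = 70 ksi): end bolts L_c = 1.375 − 0.8125/2 = 0.96875, R_n = min(1.2×0.96875×0.625×70, 2.4×0.75×0.625×70) = 50.859 kips/bolt; interior L_c = 2.875 − 0.8125 = 2.0625, R_n = 78.75 kips/bolt. φR_n = 0.75 × (1×50.859 + 1×78.75) = 97.2 kips.
Block shear: shear path 1×[1.375+1×2.875] = 1×4.25 in, A_gv = 2.6563, A_nv = 1×(4.25 − 1.5×0.875)×0.625 = 1.8359 in²; tension to near edge: (1.125 − 0.5×0.875)×0.625 = 0.42969 in². R_n = min(0.6×70×1.8359, 0.6×50×2.6563) + 1.0×70×0.42969 = min(77.108, 79.689) + 30.078 = 107.19 kips. φR_n = 0.75 × 107.19 = 80.4 kips.
Tension yield (gross): A_g = 7×0.625 = 4.375 in². φR_n = 0.90 × 50 × 4.375 = 196.9 kips.
Governing: min(55.7, 97.2, 80.4, 196.9) = 55.7 kips → bolt shear.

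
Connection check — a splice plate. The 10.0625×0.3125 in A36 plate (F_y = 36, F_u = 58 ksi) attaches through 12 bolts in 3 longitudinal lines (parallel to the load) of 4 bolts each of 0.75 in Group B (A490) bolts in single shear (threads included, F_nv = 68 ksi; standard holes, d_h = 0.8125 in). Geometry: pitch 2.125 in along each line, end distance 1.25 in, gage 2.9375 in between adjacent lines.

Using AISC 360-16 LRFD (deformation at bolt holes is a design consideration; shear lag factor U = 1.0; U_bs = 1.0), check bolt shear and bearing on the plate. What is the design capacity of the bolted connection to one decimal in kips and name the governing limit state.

Bolt shear: A_b = π(0.75)²/4 = 0.44179 in². φR_n = 0.75 × 68 × 0.44179 × 12 × 1 = 270.4 kips.
Bearing (0.3125 in plate, F_u = 58 ksi): end bolts L_c = 1.25 − 0.8125/2 = 0.84375, R_n = min(1.2×0.84375×0.3125×58, 2.4×0.75×0.3125×58) = 18.352 kips/bolt; interior L_c = 2.125 − 0.8125 = 1.3125, R_n = 28.547 kips/bolt. φR_n = 0.75 × (3×18.352 + 9×28.547) = 234.0 kips.
Governing: min(270.4, 234.0) = 234.0 kips → bearing.

234.0 kips (bearing governs)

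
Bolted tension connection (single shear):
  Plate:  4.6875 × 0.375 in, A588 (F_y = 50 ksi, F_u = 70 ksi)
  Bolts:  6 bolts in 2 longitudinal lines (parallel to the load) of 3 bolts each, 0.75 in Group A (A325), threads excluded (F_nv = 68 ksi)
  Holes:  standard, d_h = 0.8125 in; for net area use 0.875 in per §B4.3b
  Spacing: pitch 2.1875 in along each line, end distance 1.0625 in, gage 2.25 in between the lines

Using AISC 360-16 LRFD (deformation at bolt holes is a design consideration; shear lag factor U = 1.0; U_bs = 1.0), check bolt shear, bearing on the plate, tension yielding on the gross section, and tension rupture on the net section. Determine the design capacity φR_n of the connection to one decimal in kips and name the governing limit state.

Bolt shear: A_b = π(0.75)²/4 = 0.44179 in². φR_n = 0.75 × 68 × 0.44179 × 6 × 1 = 135.2 kips.
Bearing (0.375 in plate, F_u = 70 ksi): end bolts L_c = 1.0625 − 0.8125/2 = 0.65625, R_n = min(1.2×0.65625×0.375×70, 2.4×0.75×0.375×70) = 20.672 kips/bolt; interior L_c = 2.1875 − 0.8125 = 1.375, R_n = 43.313 kips/bolt. φR_n = 0.75 × (2×20.672 + 4×43.313) = 160.9 kips.
Tension yield (gross): A_g = 4.6875×0.375 = 1.7578 in². φR_n = 0.90 × 50 × 1.7578 = 79.1 kips.
Tension rupture (net): A_n = (4.6875 − 2×0.875)×0.375 = 1.1016 in² (U = 1.0, A_e = A_n). φR_n = 0.75 × 70 × 1.1016 = 57.8 kips.
Governing: min(135.2, 160.9, 79.1, 57.8) = 57.8 kips → net-section rupture.

57.8 kips (net-section rupture governs)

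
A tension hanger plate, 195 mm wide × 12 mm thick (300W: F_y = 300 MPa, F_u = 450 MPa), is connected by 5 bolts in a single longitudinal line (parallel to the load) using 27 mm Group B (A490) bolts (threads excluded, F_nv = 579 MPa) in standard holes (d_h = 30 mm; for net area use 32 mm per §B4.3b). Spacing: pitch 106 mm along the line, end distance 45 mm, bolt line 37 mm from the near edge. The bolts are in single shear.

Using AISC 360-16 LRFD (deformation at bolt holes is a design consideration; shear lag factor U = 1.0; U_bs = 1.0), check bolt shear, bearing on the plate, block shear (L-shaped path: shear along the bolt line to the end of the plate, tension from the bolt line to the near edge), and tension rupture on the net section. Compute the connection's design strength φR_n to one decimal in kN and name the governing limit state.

660.2 kN (net-section rupture governs)

Bolt shear: A_b = π(27)²/4 = 572.56 mm². φR_n = 0.75 × 579 × 572.56 × 5 × 1 = 1243.2 kN.
Bearing (12 mm plate, F_u = 450 MPa): end bolts L_c = 45 − 30/2 = 30, R_n = min(1.2×30×12×450, 2.4×27×12×450) = 194.4 kN/bolt; interior L_c = 106 − 30 = 76, R_n = 349.92 kN/bolt. φR_n = 0.75 × (1×194.4 + 4×349.92) = 1195.6 kN.
Block shear: shear path 1×[45+4×106] = 1×469 mm, A_gv = 5628, A_nv = 1×(469 − 4.5×32)×12 = 3900 mm²; tension to near edge: (37 − 0.5×32)×12 = 252 mm². R_n = min(0.6×450×3900, 0.6×300×5628) + 1.0×450×252 = min(1053, 1013) + 113.4 = 1126.4 kN. φR_n = 0.75 × 1126.4 = 844.8 kN.
Tension rupture (net): A_n = (195 − 1×32)×12 = 1956 mm² (U = 1.0, A_e = A_n). φR_n = 0.75 × 450 × 1956 = 660.2 kN.
Governing: min(1243.2, 1195.6, 844.8, 660.2) = 660.2 kN → net-section rupture.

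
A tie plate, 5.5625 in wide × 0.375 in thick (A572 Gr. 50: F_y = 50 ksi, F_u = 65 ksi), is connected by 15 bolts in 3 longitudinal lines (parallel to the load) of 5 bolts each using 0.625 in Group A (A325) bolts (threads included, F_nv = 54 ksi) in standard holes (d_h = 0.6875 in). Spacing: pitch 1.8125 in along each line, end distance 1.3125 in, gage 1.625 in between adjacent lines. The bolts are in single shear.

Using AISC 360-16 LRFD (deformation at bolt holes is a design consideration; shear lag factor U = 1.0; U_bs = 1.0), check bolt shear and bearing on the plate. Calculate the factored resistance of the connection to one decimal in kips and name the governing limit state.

Bolt shear: A_b = π(0.625)²/4 = 0.3068 in². φR_n = 0.75 × 54 × 0.3068 × 15 × 1 = 186.4 kips.
Bearing (0.375 in plate, F_u = 65 ksi): end bolts L_c = 1.3125 − 0.6875/2 = 0.96875, R_n = min(1.2×0.96875×0.375×65, 2.4×0.625×0.375×65) = 28.336 kips/bolt; interior L_c = 1.8125 − 0.6875 = 1.125, R_n = 32.906 kips/bolt. φR_n = 0.75 × (3×28.336 + 12×32.906) = 359.9 kips.
Governing: min(186.4, 359.9) = 186.4 kips → bolt shear.

186.4 kips (bolt shear governs)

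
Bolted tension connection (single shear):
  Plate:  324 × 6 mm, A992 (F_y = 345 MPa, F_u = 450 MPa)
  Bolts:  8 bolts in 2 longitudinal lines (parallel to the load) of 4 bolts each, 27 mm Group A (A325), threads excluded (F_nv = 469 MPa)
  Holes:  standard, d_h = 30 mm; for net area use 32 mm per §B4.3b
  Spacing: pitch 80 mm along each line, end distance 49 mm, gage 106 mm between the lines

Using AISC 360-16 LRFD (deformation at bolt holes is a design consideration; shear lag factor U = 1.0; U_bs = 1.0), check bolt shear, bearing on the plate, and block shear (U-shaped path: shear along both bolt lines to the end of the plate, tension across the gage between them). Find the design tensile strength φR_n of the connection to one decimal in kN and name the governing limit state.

580.0 kN (block shear governs)

Bolt shear: A_b = π(27)²/4 = 572.56 mm². φR_n = 0.75 × 469 × 572.56 × 8 × 1 = 1611.2 kN.
Bearing (6 mm plate, F_u = 450 MPa): end bolts L_c = 49 − 30/2 = 34, R_n = min(1.2×34×6×450, 2.4×27×6×450) = 110.16 kN/bolt; interior L_c = 80 − 30 = 50, R_n = 162 kN/bolt. φR_n = 0.75 × (2×110.16 + 6×162) = 894.2 kN.
Block shear: shear path 2×[49+3×80] = 2×289 mm, A_gv = 3468, A_nv = 2×(289 − 3.5×32)×6 = 2124 mm²; tension across gage: (106 − 1×32)×6 = 444 mm². R_n = min(0.6×450×2124, 0.6×345×3468) + 1.0×450×444 = min(573.48, 717.88) + 199.8 = 773.28 kN. φR_n = 0.75 × 773.28 = 580.0 kN.
Governing: min(1611.2, 894.2, 580.0) = 580.0 kN → block shear.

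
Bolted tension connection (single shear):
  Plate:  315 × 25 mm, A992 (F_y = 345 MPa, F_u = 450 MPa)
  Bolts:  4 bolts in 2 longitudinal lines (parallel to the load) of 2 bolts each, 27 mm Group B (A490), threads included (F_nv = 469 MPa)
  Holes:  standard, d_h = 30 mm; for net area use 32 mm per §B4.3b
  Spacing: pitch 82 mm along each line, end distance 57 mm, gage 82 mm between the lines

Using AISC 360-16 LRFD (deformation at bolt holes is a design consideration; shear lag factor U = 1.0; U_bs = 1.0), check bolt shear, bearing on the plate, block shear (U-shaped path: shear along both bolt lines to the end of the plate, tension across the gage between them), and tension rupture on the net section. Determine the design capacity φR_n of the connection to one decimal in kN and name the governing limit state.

Bolt shear: A_b = π(27)²/4 = 572.56 mm². φR_n = 0.75 × 469 × 572.56 × 4 × 1 = 805.6 kN.
Bearing (25 mm plate, F_u = 450 MPa): end bolts L_c = 57 − 30/2 = 42, R_n = min(1.2×42×25×450, 2.4×27×25×450) = 567 kN/bolt; interior L_c = 82 − 30 = 52, R_n = 702 kN/bolt. φR_n = 0.75 × (2×567 + 2×702) = 1903.5 kN.
Block shear: shear path 2×[57+1×82] = 2×139 mm, A_gv = 6950, A_nv = 2×(139 − 1.5×32)×25 = 4550 mm²; tension across gage: (82 − 1×32)×25 = 1250 mm². R_n = min(0.6×450×4550, 0.6×345×6950) + 1.0×450×1250 = min(1228.5, 1438.7) + 562.5 = 1791 kN. φR_n = 0.75 × 1791 = 1343.3 kN.
Tension rupture (net): A_n = (315 − 2×32)×25 = 6275 mm² (U = 1.0, A_e = A_n). φR_n = 0.75 × 450 × 6275 = 2117.8 kN.
Governing: min(805.6, 1903.5, 1343.3, 2117.8) = 805.6 kN → bolt shear.

805.6 kN (bolt shear governs)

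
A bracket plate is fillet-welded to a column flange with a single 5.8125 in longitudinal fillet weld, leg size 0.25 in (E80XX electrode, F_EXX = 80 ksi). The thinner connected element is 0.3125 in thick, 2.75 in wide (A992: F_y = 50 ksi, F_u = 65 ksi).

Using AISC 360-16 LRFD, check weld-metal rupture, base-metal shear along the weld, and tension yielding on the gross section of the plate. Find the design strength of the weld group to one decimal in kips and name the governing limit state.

37.0 kips (weld metal governs)

Weld metal: throat = 0.707×0.25 = 0.17675 in, L = 5.8125 in. φR_n = 0.75 × 0.6 × 80 × 0.17675 × 5.8125 = 37.0 kips.
Base metal shear (0.3125 in plate): yield φR_n = 1.0×0.6×50×0.3125×5.8125 = 54.5 kips; rupture φR_n = 0.75×0.6×65×0.3125×5.8125 = 53.1 kips; take 53.1 kips (rupture).
Tension yield (gross): A_g = 2.75×0.3125 = 0.85938 in². φR_n = 0.90 × 50 × 0.85938 = 38.7 kips.
Governing: min(37.0, 53.1, 38.7) = 37.0 kips → weld metal.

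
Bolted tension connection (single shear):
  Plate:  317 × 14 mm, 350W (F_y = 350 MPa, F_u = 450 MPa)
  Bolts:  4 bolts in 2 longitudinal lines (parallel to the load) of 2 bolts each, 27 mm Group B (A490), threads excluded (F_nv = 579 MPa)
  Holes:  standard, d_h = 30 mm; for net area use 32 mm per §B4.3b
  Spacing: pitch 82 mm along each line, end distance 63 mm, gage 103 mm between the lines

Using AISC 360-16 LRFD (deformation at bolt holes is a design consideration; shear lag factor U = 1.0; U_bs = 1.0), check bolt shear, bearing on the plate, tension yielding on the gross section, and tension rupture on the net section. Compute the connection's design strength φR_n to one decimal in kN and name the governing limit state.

994.5 kN (bolt shear governs)

Bolt shear: A_b = π(27)²/4 = 572.56 mm². φR_n = 0.75 × 579 × 572.56 × 4 × 1 = 994.5 kN.
Bearing (14 mm plate, F_u = 450 MPa): end bolts L_c = 63 − 30/2 = 48, R_n = min(1.2×48×14×450, 2.4×27×14×450) = 362.88 kN/bolt; interior L_c = 82 − 30 = 52, R_n = 393.12 kN/bolt. φR_n = 0.75 × (2×362.88 + 2×393.12) = 1134.0 kN.
Tension yield (gross): A_g = 317×14 = 4438 mm². φR_n = 0.90 × 350 × 4438 = 1398.0 kN.
Tension rupture (net): A_n = (317 − 2×32)×14 = 3542 mm² (U = 1.0, A_e = A_n). φR_n = 0.75 × 450 × 3542 = 1195.4 kN.
Governing: min(994.5, 1134.0, 1398.0, 1195.4) = 994.5 kN → bolt shear.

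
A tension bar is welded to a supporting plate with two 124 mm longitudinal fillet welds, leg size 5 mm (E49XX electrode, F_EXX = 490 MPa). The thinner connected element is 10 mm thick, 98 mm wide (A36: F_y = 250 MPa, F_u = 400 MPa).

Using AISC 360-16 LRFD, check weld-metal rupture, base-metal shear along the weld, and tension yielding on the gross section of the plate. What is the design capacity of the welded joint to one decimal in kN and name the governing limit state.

193.3 kN (weld metal governs)

Weld metal: throat = 0.707×5 = 3.535 mm, L = 2×124 = 248 mm. φR_n = 0.75 × 0.6 × 490 × 3.535 × 248 = 193.3 kN.
Base metal shear (10 mm plate): yield φR_n = 1.0×0.6×250×10×248 = 372.0 kN; rupture φR_n = 0.75×0.6×400×10×248 = 446.4 kN; take 372.0 kN (yield).
Tension yield (gross): A_g = 98×10 = 980 mm². φR_n = 0.90 × 250 × 980 = 220.5 kN.
Governing: min(193.3, 372.0, 220.5) = 193.3 kN → weld metal.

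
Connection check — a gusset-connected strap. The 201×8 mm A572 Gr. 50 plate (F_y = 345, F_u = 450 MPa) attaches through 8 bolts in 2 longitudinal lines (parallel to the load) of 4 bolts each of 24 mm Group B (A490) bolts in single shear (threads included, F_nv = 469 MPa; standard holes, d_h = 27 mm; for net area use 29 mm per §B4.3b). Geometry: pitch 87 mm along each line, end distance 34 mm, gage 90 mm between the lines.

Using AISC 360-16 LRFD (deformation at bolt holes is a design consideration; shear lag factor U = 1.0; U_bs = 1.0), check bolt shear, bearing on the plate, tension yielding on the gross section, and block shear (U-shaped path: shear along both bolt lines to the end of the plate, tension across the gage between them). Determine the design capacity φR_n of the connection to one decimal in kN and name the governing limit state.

499.3 kN (gross-section yield governs)

Bolt shear: A_b = π(24)²/4 = 452.39 mm². φR_n = 0.75 × 469 × 452.39 × 8 × 1 = 1273.0 kN.
Bearing (8 mm plate, F_u = 450 MPa): end bolts L_c = 34 − 27/2 = 20.5, R_n = min(1.2×20.5×8×450, 2.4×24×8×450) = 88.56 kN/bolt; interior L_c = 87 − 27 = 60, R_n = 207.36 kN/bolt. φR_n = 0.75 × (2×88.56 + 6×207.36) = 1066.0 kN.
Tension yield (gross): A_g = 201×8 = 1608 mm². φR_n = 0.90 × 345 × 1608 = 499.3 kN.
Block shear: shear path 2×[34+3×87] = 2×295 mm, A_gv = 4720, A_nv = 2×(295 − 3.5×29)×8 = 3096 mm²; tension across gage: (90 − 1×29)×8 = 488 mm². R_n = min(0.6×450×3096, 0.6×345×4720) + 1.0×450×488 = min(835.92, 977.04) + 219.6 = 1055.5 kN. φR_n = 0.75 × 1055.5 = 791.6 kN.
Governing: min(1273.0, 1066.0, 499.3, 791.6) = 499.3 kN → gross-section yield.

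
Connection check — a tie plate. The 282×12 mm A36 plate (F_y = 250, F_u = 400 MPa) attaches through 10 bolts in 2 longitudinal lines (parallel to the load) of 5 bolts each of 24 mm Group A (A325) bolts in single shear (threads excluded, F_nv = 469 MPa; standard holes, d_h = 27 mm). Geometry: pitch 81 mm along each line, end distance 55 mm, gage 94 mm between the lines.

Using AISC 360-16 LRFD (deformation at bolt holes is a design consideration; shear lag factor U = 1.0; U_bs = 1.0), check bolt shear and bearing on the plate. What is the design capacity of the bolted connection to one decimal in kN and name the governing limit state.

1591.3 kN (bolt shear governs)

Bolt shear: A_b = π(24)²/4 = 452.39 mm². φR_n = 0.75 × 469 × 452.39 × 10 × 1 = 1591.3 kN.
Bearing (12 mm plate, F_u = 400 MPa): end bolts L_c = 55 − 27/2 = 41.5, R_n = min(1.2×41.5×12×400, 2.4×24×12×400) = 239.04 kN/bolt; interior L_c = 81 − 27 = 54, R_n = 276.48 kN/bolt. φR_n = 0.75 × (2×239.04 + 8×276.48) = 2017.4 kN.
Governing: min(1591.3, 2017.4) = 1591.3 kN → bolt shear.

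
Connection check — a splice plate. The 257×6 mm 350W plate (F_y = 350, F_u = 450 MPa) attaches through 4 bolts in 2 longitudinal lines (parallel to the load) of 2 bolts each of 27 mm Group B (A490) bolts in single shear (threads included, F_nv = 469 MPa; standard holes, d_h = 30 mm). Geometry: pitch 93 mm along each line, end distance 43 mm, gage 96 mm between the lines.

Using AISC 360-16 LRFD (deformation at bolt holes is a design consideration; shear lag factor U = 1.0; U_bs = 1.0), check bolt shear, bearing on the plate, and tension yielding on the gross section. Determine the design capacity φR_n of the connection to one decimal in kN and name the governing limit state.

Bolt shear: A_b = π(27)²/4 = 572.56 mm². φR_n = 0.75 × 469 × 572.56 × 4 × 1 = 805.6 kN.
Bearing (6 mm plate, F_u = 450 MPa): end bolts L_c = 43 − 30/2 = 28, R_n = min(1.2×28×6×450, 2.4×27×6×450) = 90.72 kN/bolt; interior L_c = 93 − 30 = 63, R_n = 174.96 kN/bolt. φR_n = 0.75 × (2×90.72 + 2×174.96) = 398.5 kN.
Tension yield (gross): A_g = 257×6 = 1542 mm². φR_n = 0.90 × 350 × 1542 = 485.7 kN.
Governing: min(805.6, 398.5, 485.7) = 398.5 kN → bearing.

398.5 kN (bearing governs)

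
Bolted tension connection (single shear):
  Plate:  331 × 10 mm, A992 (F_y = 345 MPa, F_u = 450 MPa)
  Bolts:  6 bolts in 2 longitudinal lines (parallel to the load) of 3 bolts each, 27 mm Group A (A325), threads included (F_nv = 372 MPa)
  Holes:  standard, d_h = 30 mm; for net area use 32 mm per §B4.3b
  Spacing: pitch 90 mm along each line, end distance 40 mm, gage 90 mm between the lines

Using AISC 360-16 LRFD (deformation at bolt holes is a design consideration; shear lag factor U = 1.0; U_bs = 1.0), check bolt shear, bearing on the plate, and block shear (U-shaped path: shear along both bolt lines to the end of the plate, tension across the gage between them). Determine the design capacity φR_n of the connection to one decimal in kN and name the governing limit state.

762.8 kN (block shear governs)

Bolt shear: A_b = π(27)²/4 = 572.56 mm². φR_n = 0.75 × 372 × 572.56 × 6 × 1 = 958.5 kN.
Bearing (10 mm plate, F_u = 450 MPa): end bolts L_c = 40 − 30/2 = 25, R_n = min(1.2×25×10×450, 2.4×27×10×450) = 135 kN/bolt; interior L_c = 90 − 30 = 60, R_n = 291.6 kN/bolt. φR_n = 0.75 × (2×135 + 4×291.6) = 1077.3 kN.
Block shear: shear path 2×[40+2×90] = 2×220 mm, A_gv = 4400, A_nv = 2×(220 − 2.5×32)×10 = 2800 mm²; tension across gage: (90 − 1×32)×10 = 580 mm². R_n = min(0.6×450×2800, 0.6×345×4400) + 1.0×450×580 = min(756, 910.8) + 261 = 1017 kN. φR_n = 0.75 × 1017 = 762.8 kN.
Governing: min(958.5, 1077.3, 762.8) = 762.8 kN → block shear.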